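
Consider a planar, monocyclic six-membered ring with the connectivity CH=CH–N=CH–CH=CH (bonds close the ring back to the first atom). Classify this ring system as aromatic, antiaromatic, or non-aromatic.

Check conjugation: each doubly-bonded ring atom is sp² with one p-orbital electron; the doubly-bonded nitrogens are pyridine-type — their lone pairs lie in the ring plane, leaving one electron in the p orbital — every position has a p orbital, so the cyclic π system is continuous.
Tallying contributions gives 3 × 2 = 6 from the 3 double-bond units.
With 6 π electrons (n = 1), the Hückel 4n+2 condition holds.

Aromatic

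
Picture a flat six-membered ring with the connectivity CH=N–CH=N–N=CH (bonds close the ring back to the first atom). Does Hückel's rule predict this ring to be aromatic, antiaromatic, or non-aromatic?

Aromatic

All ring atoms are sp² and supply a p orbital to the ring (each doubly-bonded ring atom is sp² with one p-orbital electron; each sp² =N– keeps its lone pair in-plane and puts one electron into the π system); the conjugation is uninterrupted.
π-electron count: 3 × 2 = 6 from the 3 double-bond units.
6 = 4(1) + 2, which satisfies Hückel's 4n+2 rule.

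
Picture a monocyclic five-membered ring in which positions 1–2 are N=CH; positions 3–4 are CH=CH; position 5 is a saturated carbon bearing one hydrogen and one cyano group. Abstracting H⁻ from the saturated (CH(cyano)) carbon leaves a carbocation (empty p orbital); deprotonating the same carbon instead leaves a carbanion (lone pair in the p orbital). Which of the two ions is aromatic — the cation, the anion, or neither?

The anion

Once that carbon is sp², every ring atom has a p orbital and both ions are fully conjugated.
Cation: 2 × 2 + 0 = 4 π electrons → 4(1), antiaromatic.
Anion: 2 × 2 + 2 = 6 π electrons → 4(1)+2, aromatic.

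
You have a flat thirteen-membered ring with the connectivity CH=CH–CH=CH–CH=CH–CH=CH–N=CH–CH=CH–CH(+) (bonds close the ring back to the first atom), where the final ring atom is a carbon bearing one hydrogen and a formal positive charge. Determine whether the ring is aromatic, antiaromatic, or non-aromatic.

Antiaromatic

Every ring atom contributes a p orbital perpendicular to the ring (the double-bond atoms are sp², each contributing one p electron; each sp² =N– keeps its lone pair in-plane and puts one electron into the π system; the carbocation has an empty p orbital), so the π system is cyclic and fully conjugated.
Adding the contributions, 6 × 2 = 12 from the double-bond units + 0 from the CH(+) atom = 12.
12 = 4(3); a planar, fully conjugated 4n system is antiaromatic.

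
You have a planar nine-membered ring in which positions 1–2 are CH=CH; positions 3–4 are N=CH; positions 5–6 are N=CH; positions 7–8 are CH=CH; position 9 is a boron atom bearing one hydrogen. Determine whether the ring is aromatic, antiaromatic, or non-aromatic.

The p orbitals form a continuous loop: each doubly-bonded ring atom is sp² with one p-orbital electron; the doubly-bonded nitrogens are pyridine-type — their lone pairs lie in the ring plane, leaving one electron in the p orbital; the boron has an empty p orbital. The ring is fully conjugated.
Tallying contributions gives 4 × 2 = 8 from the double-bond units + 0 from the BH atom = 8.
8 is a 4n count (n = 2), so the planar conjugated ring is antiaromatic.

Antiaromatic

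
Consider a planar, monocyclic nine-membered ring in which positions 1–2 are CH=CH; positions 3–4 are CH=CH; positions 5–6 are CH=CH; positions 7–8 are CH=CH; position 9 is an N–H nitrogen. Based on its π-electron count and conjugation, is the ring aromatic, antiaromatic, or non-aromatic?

Aromatic

All ring atoms are sp² and supply a p orbital to the ring (each doubly-bonded ring atom is sp² with one p-orbital electron; the pyrrole-type nitrogen donates its lone pair from the p orbital); the conjugation is uninterrupted.
Tallying contributions gives 4 × 2 = 8 from the double-bond units + 2 from the NH atom = 10.
10 = 4(2) + 2, which satisfies Hückel's 4n+2 rule.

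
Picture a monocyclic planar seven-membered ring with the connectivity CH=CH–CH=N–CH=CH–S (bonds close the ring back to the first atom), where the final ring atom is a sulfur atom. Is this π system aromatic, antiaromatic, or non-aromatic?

All ring atoms are sp² and supply a p orbital to the ring (every atom in a ring double bond is sp² and brings one electron to the p orbital; the doubly-bonded nitrogens are pyridine-type — their lone pairs lie in the ring plane, leaving one electron in the p orbital; the sulfur donates one lone pair from its p orbital); the conjugation is uninterrupted.
Counting π electrons: 3 × 2 = 6 from the double-bond units + 2 from the S atom = 8.
8 = 4(2); a planar, fully conjugated 4n system is antiaromatic.

Antiaromatic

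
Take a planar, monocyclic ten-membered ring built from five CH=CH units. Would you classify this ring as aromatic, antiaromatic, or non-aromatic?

Aromatic

Check conjugation: each doubly-bonded ring atom is sp² with one p-orbital electron — every position has a p orbital, so the cyclic π system is continuous.
Counting π electrons: 5 × 2 = 10 from the 5 double-bond units.
Since 10 = 4·2 + 2, the ring meets the 4n+2 criterion.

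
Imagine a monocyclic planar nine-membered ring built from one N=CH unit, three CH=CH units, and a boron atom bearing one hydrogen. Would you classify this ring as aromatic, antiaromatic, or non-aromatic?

Every ring atom contributes a p orbital perpendicular to the ring (each doubly-bonded ring atom is sp² with one p-orbital electron; each sp² =N– keeps its lone pair in-plane and puts one electron into the π system; the boron has an empty p orbital), so the π system is cyclic and fully conjugated.
Adding the contributions, 4 × 2 = 8 from the double-bond units + 0 from the BH atom = 8.
8 is a 4n count (n = 2), so the planar conjugated ring is antiaromatic.

Antiaromatic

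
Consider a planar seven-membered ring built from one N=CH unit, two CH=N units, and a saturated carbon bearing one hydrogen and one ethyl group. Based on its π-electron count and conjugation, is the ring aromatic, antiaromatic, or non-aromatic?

Because that saturated carbon is sp³ and has no p orbital in the ring π system at the CH(ethyl) position, the π system cannot extend all the way around the ring.
Without a continuous loop of overlapping p orbitals the Hückel electron count never comes into play.

Non-aromatic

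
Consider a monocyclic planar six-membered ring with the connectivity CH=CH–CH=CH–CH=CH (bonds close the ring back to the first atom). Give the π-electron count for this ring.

6

Every ring atom contributes a p orbital perpendicular to the ring (each doubly-bonded ring atom is sp² with one p-orbital electron), so the π system is cyclic and fully conjugated.
Counting π electrons: 3 × 2 = 6 from the 3 double-bond units.
(This ring is benzene.)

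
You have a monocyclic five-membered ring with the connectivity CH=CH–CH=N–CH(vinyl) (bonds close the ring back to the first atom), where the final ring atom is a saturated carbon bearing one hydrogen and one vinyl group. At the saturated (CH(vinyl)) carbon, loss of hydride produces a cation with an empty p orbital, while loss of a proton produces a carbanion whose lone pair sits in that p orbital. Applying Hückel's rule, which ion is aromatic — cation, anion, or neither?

The anion

Once that carbon is sp², every ring atom has a p orbital and both ions are fully conjugated.
Cation: 2 × 2 + 0 = 4 π electrons → 4(1), antiaromatic.
Anion: 2 × 2 + 2 = 6 π electrons → 4(1)+2, aromatic.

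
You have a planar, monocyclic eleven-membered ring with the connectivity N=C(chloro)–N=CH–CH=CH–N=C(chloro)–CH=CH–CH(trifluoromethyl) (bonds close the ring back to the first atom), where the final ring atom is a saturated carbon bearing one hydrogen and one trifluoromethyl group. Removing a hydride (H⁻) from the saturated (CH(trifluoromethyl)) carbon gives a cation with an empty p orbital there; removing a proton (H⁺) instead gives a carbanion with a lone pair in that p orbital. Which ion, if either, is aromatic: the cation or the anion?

In both ions every ring atom is sp² and contributes a p orbital, so both rings are fully conjugated.
Cation: 5 × 2 + 0 = 10 π electrons → 4(2)+2, aromatic.
Anion: 5 × 2 + 2 = 12 π electrons → 4(3), antiaromatic.

The cation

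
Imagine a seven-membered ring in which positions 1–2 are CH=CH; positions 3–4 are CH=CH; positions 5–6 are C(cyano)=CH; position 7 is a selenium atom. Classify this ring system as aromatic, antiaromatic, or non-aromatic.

Antiaromatic

Check conjugation: every atom in a ring double bond is sp² and brings one electron to the p orbital; the selenium donates one lone pair from its p orbital — every position has a p orbital, so the cyclic π system is continuous.
π-electron count: 3 × 2 = 6 from the double-bond units + 2 from the Se atom = 8.
8 is a 4n count (n = 2), so the planar conjugated ring is antiaromatic.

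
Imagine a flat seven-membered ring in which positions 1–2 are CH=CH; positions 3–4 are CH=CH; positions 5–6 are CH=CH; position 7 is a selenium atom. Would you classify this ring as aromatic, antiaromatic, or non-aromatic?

Antiaromatic

The p orbitals form a continuous loop: each doubly-bonded ring atom is sp² with one p-orbital electron; the selenium donates one lone pair from its p orbital. The ring is fully conjugated.
Tallying contributions gives 3 × 2 = 6 from the double-bond units + 2 from the Se atom = 8.
A 4n π count (8, n = 2) in a planar conjugated ring means antiaromatic.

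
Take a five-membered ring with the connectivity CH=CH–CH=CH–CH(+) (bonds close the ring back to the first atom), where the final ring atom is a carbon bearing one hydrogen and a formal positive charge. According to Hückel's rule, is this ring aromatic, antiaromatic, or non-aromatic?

Antiaromatic

The p orbitals form a continuous loop: each doubly-bonded ring atom is sp² with one p-orbital electron; the carbocation has an empty p orbital. The ring is fully conjugated.
Tallying contributions gives 2 × 2 = 4 from the double-bond units + 0 from the CH(+) atom = 4.
A 4n π count (4, n = 1) in a planar conjugated ring means antiaromatic.
This is the cyclopentadienyl cation.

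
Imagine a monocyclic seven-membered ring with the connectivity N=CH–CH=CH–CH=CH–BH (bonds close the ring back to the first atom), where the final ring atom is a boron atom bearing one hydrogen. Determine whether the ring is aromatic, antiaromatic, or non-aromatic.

All ring atoms are sp² and supply a p orbital to the ring (each doubly-bonded ring atom is sp² with one p-orbital electron; each sp² =N– keeps its lone pair in-plane and puts one electron into the π system; the boron has an empty p orbital); the conjugation is uninterrupted.
Adding the contributions, 3 × 2 = 6 from the double-bond units + 0 from the BH atom = 6.
With 6 π electrons (n = 1), the Hückel 4n+2 condition holds.

Aromatic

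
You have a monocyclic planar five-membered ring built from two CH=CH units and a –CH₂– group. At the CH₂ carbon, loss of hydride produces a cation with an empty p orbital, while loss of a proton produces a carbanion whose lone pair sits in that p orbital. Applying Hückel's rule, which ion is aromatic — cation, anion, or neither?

The anion

Both ions have a continuous loop of p orbitals — each ring atom is sp².
Cation: 2 × 2 + 0 = 4 π electrons → 4(1), antiaromatic.
Anion: 2 × 2 + 2 = 6 π electrons → 4(1)+2, aromatic.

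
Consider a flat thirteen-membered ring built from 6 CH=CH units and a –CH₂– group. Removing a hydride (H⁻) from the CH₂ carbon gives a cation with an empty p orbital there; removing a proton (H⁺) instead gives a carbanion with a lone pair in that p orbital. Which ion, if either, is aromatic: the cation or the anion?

Once that carbon is sp², every ring atom has a p orbital and both ions are fully conjugated.
Cation: 6 × 2 + 0 = 12 π electrons → 4(3), antiaromatic.
Anion: 6 × 2 + 2 = 14 π electrons → 4(3)+2, aromatic.

The anion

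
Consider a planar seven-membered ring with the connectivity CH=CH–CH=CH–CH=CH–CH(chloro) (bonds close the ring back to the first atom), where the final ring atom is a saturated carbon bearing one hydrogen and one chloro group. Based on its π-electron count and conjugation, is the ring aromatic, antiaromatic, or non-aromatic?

The CH(chloro) position has four σ bonds — that saturated carbon is sp³ and has no p orbital in the ring π system — so the cyclic conjugation is interrupted.
A ring that is not fully conjugated cannot be aromatic or antiaromatic regardless of its π-electron count.

Non-aromatic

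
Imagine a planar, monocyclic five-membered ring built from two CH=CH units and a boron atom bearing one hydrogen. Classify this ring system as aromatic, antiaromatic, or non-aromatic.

Antiaromatic

The p orbitals form a continuous loop: every atom in a ring double bond is sp² and brings one electron to the p orbital; the boron has an empty p orbital. The ring is fully conjugated.
Counting π electrons: 2 × 2 = 4 from the double-bond units + 0 from the BH atom = 4.
A 4n π count (4, n = 1) in a planar conjugated ring means antiaromatic.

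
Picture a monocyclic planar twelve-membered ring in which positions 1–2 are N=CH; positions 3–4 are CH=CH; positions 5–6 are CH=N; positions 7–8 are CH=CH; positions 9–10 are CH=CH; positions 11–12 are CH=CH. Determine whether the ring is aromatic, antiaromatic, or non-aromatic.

Every ring atom contributes a p orbital perpendicular to the ring (every atom in a ring double bond is sp² and brings one electron to the p orbital; each sp² =N– keeps its lone pair in-plane and puts one electron into the π system), so the π system is cyclic and fully conjugated.
Counting π electrons: 6 × 2 = 12 from the 6 double-bond units.
12 is a 4n count (n = 3), so the planar conjugated ring is antiaromatic.

Antiaromatic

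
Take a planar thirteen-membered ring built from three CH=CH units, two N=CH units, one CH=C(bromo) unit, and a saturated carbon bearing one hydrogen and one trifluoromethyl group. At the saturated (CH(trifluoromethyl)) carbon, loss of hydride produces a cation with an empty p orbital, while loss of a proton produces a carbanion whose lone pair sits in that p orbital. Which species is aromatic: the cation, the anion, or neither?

In both ions every ring atom is sp² and contributes a p orbital, so both rings are fully conjugated.
Cation: 6 × 2 + 0 = 12 π electrons → 4(3), antiaromatic.
Anion: 6 × 2 + 2 = 14 π electrons → 4(3)+2, aromatic.

The anion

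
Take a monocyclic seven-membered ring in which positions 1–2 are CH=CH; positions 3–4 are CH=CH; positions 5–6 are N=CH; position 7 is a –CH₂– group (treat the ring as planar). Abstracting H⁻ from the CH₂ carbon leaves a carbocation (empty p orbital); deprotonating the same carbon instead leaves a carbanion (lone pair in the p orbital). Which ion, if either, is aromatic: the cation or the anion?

Once that carbon is sp², every ring atom has a p orbital and both ions are fully conjugated.
Cation: 3 × 2 + 0 = 6 π electrons → 4(1)+2, aromatic.
Anion: 3 × 2 + 2 = 8 π electrons → 4(2), antiaromatic.

The cation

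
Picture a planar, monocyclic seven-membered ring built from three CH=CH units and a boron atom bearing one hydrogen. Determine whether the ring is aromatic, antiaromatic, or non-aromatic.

Every ring atom contributes a p orbital perpendicular to the ring (each doubly-bonded ring atom is sp² with one p-orbital electron; the boron has an empty p orbital), so the π system is cyclic and fully conjugated.
Adding the contributions, 3 × 2 = 6 from the double-bond units + 0 from the BH atom = 6.
That gives a 4n+2 count (6, n = 1).

Aromatic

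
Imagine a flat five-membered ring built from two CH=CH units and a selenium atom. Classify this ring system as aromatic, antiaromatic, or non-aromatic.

Aromatic

The p orbitals form a continuous loop: the double-bond atoms are sp², each contributing one p electron; the selenium donates one lone pair from its p orbital. The ring is fully conjugated.
Adding the contributions, 2 × 2 = 4 from the double-bond units + 2 from the Se atom = 6.
That gives a 4n+2 count (6, n = 1).
(The species described is selenophene.)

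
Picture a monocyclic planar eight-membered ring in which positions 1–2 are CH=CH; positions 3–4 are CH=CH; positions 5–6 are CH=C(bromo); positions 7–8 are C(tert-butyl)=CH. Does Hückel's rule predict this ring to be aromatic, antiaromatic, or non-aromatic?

Check conjugation: each doubly-bonded ring atom is sp² with one p-orbital electron — every position has a p orbital, so the cyclic π system is continuous.
Adding the contributions, 4 × 2 = 8 from the 4 double-bond units.
A 4n π count (8, n = 2) in a planar conjugated ring means antiaromatic.

Antiaromatic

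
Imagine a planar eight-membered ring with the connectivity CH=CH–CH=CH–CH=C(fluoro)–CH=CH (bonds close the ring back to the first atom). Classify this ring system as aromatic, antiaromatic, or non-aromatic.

Antiaromatic

All ring atoms are sp² and supply a p orbital to the ring (each doubly-bonded ring atom is sp² with one p-orbital electron); the conjugation is uninterrupted.
π-electron count: 4 × 2 = 8 from the 4 double-bond units.
With 8 = 4·2 π electrons, Hückel's rule classifies the planar ring as antiaromatic.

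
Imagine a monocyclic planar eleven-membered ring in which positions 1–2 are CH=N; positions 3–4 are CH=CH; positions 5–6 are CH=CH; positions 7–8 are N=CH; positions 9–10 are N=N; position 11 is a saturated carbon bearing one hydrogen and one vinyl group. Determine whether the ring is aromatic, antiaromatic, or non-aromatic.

Because that saturated carbon is sp³ and has no p orbital in the ring π system at the CH(vinyl) position, the π system cannot extend all the way around the ring.
Broken conjugation rules out both aromaticity and antiaromaticity.

Non-aromatic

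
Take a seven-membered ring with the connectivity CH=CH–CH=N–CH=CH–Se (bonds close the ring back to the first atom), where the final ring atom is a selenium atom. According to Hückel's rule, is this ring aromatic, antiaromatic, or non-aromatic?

Every ring atom contributes a p orbital perpendicular to the ring (every atom in a ring double bond is sp² and brings one electron to the p orbital; each =N– nitrogen is pyridine-type (lone pair in the sp² plane, one electron in the p orbital); the selenium donates one lone pair from its p orbital), so the π system is cyclic and fully conjugated.
Tallying contributions gives 3 × 2 = 6 from the double-bond units + 2 from the Se atom = 8.
A 4n π count (8, n = 2) in a planar conjugated ring means antiaromatic.

Antiaromatic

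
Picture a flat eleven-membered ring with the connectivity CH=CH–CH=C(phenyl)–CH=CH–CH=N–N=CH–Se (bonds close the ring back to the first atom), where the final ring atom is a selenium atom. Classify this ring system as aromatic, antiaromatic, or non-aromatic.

Antiaromatic

The p orbitals form a continuous loop: each doubly-bonded ring atom is sp² with one p-orbital electron; each =N– nitrogen is pyridine-type (lone pair in the sp² plane, one electron in the p orbital); the selenium donates one lone pair from its p orbital. The ring is fully conjugated.
Tallying contributions gives 5 × 2 = 10 from the double-bond units + 2 from the Se atom = 12.
A 4n π count (12, n = 3) in a planar conjugated ring means antiaromatic.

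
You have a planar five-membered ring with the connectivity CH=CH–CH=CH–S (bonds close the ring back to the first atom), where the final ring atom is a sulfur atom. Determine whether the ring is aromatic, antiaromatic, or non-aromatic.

Aromatic

Every ring atom contributes a p orbital perpendicular to the ring (the double-bond atoms are sp², each contributing one p electron; the sulfur donates one lone pair from its p orbital), so the π system is cyclic and fully conjugated.
Adding the contributions, 2 × 2 = 4 from the double-bond units + 2 from the S atom = 6.
6 = 4(1) + 2, which satisfies Hückel's 4n+2 rule.
(The species described is thiophene.)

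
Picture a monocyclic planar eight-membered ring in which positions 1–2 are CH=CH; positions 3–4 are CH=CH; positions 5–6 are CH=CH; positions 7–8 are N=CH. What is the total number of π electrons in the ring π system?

8

All ring atoms are sp² and supply a p orbital to the ring (every atom in a ring double bond is sp² and brings one electron to the p orbital; each =N– nitrogen is pyridine-type (lone pair in the sp² plane, one electron in the p orbital)); the conjugation is uninterrupted.
Adding the contributions, 4 × 2 = 8 from the 4 double-bond units.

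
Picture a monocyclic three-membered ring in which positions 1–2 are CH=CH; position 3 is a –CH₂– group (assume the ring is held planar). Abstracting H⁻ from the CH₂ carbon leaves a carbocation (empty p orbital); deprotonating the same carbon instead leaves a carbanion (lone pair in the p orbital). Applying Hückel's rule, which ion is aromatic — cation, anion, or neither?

The cation

Once that carbon is sp², every ring atom has a p orbital and both ions are fully conjugated.
Cation: 1 × 2 + 0 = 2 π electrons → 4(0)+2, aromatic.
Anion: 1 × 2 + 2 = 4 π electrons → 4(1), antiaromatic.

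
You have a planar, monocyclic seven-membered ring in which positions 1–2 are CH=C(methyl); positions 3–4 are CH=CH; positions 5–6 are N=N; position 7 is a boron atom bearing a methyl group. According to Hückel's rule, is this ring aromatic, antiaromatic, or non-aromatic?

The p orbitals form a continuous loop: the double-bond atoms are sp², each contributing one p electron; each sp² =N– keeps its lone pair in-plane and puts one electron into the π system; the boron has an empty p orbital. The ring is fully conjugated.
Counting π electrons: 3 × 2 = 6 from the double-bond units + 0 from the B(methyl) atom = 6.
6 = 4(1) + 2, which satisfies Hückel's 4n+2 rule.

Aromatic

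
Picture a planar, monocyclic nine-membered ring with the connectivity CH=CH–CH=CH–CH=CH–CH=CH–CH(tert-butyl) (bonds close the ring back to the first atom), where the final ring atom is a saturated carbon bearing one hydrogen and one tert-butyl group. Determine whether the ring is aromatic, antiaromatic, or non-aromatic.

Non-aromatic

Because that saturated carbon is sp³ and has no p orbital in the ring π system at the CH(tert-butyl) position, the π system cannot extend all the way around the ring.
Broken conjugation rules out both aromaticity and antiaromaticity.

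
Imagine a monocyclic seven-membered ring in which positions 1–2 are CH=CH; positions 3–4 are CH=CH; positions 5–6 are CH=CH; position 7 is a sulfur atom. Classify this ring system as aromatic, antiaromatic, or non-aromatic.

Antiaromatic

Check conjugation: the double-bond atoms are sp², each contributing one p electron; the sulfur donates one lone pair from its p orbital — every position has a p orbital, so the cyclic π system is continuous.
Counting π electrons: 3 × 2 = 6 from the double-bond units + 2 from the S atom = 8.
A 4n π count (8, n = 2) in a planar conjugated ring means antiaromatic.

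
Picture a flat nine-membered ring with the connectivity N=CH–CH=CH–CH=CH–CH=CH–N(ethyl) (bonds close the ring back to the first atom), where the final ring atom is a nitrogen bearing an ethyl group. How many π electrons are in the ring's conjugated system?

10

All ring atoms are sp² and supply a p orbital to the ring (every atom in a ring double bond is sp² and brings one electron to the p orbital; the doubly-bonded nitrogens are pyridine-type — their lone pairs lie in the ring plane, leaving one electron in the p orbital; the pyrrole-type nitrogen donates its lone pair from the p orbital); the conjugation is uninterrupted.
Tallying contributions gives 4 × 2 = 8 from the double-bond units + 2 from the N(ethyl) atom = 10.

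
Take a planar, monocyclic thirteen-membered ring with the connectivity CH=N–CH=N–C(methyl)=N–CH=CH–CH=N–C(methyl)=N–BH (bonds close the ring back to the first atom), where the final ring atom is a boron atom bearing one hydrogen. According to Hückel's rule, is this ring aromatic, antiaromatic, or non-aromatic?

The p orbitals form a continuous loop: each doubly-bonded ring atom is sp² with one p-orbital electron; each sp² =N– keeps its lone pair in-plane and puts one electron into the π system; the boron has an empty p orbital. The ring is fully conjugated.
Adding the contributions, 6 × 2 = 12 from the double-bond units + 0 from the BH atom = 12.
A 4n π count (12, n = 3) in a planar conjugated ring means antiaromatic.

Antiaromatic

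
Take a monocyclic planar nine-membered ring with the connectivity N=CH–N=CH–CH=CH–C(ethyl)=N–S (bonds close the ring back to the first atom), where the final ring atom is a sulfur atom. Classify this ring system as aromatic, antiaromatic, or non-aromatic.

Every ring atom contributes a p orbital perpendicular to the ring (the double-bond atoms are sp², each contributing one p electron; each sp² =N– keeps its lone pair in-plane and puts one electron into the π system; the sulfur donates one lone pair from its p orbital), so the π system is cyclic and fully conjugated.
Tallying contributions gives 4 × 2 = 8 from the double-bond units + 2 from the S atom = 10.
Since 10 = 4·2 + 2, the ring meets the 4n+2 criterion.

Aromatic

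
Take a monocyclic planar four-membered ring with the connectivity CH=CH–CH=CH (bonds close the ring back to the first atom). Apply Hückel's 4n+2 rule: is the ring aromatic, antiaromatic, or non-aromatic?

Check conjugation: the double-bond atoms are sp², each contributing one p electron — every position has a p orbital, so the cyclic π system is continuous.
Adding the contributions, 2 × 2 = 4 from the 2 double-bond units.
4 = 4(1); a planar, fully conjugated 4n system is antiaromatic.

Antiaromatic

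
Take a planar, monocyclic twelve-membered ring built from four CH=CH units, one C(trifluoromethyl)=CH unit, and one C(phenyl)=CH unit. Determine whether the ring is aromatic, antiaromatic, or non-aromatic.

Antiaromatic

Every ring atom contributes a p orbital perpendicular to the ring (the double-bond atoms are sp², each contributing one p electron), so the π system is cyclic and fully conjugated.
Adding the contributions, 6 × 2 = 12 from the 6 double-bond units.
With 12 = 4·3 π electrons, Hückel's rule classifies the planar ring as antiaromatic.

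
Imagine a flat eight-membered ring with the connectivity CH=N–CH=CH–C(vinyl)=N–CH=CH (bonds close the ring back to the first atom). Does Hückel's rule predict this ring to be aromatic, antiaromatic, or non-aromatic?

The p orbitals form a continuous loop: each doubly-bonded ring atom is sp² with one p-orbital electron; each =N– nitrogen is pyridine-type (lone pair in the sp² plane, one electron in the p orbital). The ring is fully conjugated.
Counting π electrons: 4 × 2 = 8 from the 4 double-bond units.
8 = 4(2); a planar, fully conjugated 4n system is antiaromatic.

Antiaromatic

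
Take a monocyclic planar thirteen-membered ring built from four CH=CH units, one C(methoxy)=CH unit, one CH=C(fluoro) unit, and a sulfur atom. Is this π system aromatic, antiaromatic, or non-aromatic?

All ring atoms are sp² and supply a p orbital to the ring (each doubly-bonded ring atom is sp² with one p-orbital electron; the sulfur donates one lone pair from its p orbital); the conjugation is uninterrupted.
π-electron count: 6 × 2 = 12 from the double-bond units + 2 from the S atom = 14.
That gives a 4n+2 count (14, n = 3).

Aromatic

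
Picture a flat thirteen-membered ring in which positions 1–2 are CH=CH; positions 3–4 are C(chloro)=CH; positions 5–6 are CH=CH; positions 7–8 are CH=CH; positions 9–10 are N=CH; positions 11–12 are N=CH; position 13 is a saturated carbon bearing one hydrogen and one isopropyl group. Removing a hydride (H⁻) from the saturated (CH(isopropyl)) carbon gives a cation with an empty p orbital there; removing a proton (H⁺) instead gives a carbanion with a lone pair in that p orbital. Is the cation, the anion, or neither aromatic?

Once that carbon is sp², every ring atom has a p orbital and both ions are fully conjugated.
Cation: 6 × 2 + 0 = 12 π electrons → 4(3), antiaromatic.
Anion: 6 × 2 + 2 = 14 π electrons → 4(3)+2, aromatic.

The anion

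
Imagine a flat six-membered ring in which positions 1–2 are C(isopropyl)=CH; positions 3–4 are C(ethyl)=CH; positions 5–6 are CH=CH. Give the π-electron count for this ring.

Every ring atom contributes a p orbital perpendicular to the ring (each doubly-bonded ring atom is sp² with one p-orbital electron), so the π system is cyclic and fully conjugated.
π-electron count: 3 × 2 = 6 from the 3 double-bond units.

6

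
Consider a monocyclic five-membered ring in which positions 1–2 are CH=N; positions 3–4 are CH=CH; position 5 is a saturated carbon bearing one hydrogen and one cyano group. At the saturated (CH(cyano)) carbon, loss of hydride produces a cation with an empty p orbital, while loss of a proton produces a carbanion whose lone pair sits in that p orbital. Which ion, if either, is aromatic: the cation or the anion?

In both ions every ring atom is sp² and contributes a p orbital, so both rings are fully conjugated.
Cation: 2 × 2 + 0 = 4 π electrons → 4(1), antiaromatic.
Anion: 2 × 2 + 2 = 6 π electrons → 4(1)+2, aromatic.

The anion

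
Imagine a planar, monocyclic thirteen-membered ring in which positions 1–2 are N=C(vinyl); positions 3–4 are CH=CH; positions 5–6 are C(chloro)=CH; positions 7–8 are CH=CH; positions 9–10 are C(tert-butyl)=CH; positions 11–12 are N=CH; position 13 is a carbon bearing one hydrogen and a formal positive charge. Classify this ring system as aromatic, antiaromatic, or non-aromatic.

Antiaromatic

Every ring atom contributes a p orbital perpendicular to the ring (the double-bond atoms are sp², each contributing one p electron; the doubly-bonded nitrogens are pyridine-type — their lone pairs lie in the ring plane, leaving one electron in the p orbital; the carbocation has an empty p orbital), so the π system is cyclic and fully conjugated.
Counting π electrons: 6 × 2 = 12 from the double-bond units + 0 from the CH(+) atom = 12.
12 = 4(3); a planar, fully conjugated 4n system is antiaromatic.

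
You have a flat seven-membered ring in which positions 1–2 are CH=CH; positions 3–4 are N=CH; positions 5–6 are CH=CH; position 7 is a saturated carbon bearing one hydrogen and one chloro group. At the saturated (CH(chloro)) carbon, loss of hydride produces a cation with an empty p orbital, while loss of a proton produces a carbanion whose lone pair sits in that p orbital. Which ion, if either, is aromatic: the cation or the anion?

Once that carbon is sp², every ring atom has a p orbital and both ions are fully conjugated.
Cation: 3 × 2 + 0 = 6 π electrons → 4(1)+2, aromatic.
Anion: 3 × 2 + 2 = 8 π electrons → 4(2), antiaromatic.

The cation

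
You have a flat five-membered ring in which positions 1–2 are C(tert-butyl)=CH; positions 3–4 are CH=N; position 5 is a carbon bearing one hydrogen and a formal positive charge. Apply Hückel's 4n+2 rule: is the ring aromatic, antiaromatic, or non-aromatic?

Check conjugation: every atom in a ring double bond is sp² and brings one electron to the p orbital; the doubly-bonded nitrogens are pyridine-type — their lone pairs lie in the ring plane, leaving one electron in the p orbital; the carbocation has an empty p orbital — every position has a p orbital, so the cyclic π system is continuous.
Adding the contributions, 2 × 2 = 4 from the double-bond units + 0 from the CH(+) atom = 4.
A 4n π count (4, n = 1) in a planar conjugated ring means antiaromatic.

Antiaromatic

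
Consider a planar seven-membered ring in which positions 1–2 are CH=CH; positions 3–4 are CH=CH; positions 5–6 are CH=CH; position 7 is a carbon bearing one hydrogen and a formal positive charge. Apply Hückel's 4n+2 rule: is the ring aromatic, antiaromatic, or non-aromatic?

Aromatic

All ring atoms are sp² and supply a p orbital to the ring (every atom in a ring double bond is sp² and brings one electron to the p orbital; the carbocation has an empty p orbital); the conjugation is uninterrupted.
Counting π electrons: 3 × 2 = 6 from the double-bond units + 0 from the CH(+) atom = 6.
6 = 4(1) + 2, which satisfies Hückel's 4n+2 rule.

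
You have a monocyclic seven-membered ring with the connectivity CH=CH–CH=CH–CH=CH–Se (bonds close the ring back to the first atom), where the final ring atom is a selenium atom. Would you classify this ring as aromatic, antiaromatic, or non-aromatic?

Check conjugation: the double-bond atoms are sp², each contributing one p electron; the selenium donates one lone pair from its p orbital — every position has a p orbital, so the cyclic π system is continuous.
Adding the contributions, 3 × 2 = 6 from the double-bond units + 2 from the Se atom = 8.
With 8 = 4·2 π electrons, Hückel's rule classifies the planar ring as antiaromatic.

Antiaromatic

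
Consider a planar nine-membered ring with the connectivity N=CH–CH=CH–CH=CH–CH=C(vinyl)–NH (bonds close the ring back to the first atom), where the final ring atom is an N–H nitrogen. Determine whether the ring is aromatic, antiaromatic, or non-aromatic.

Aromatic

The p orbitals form a continuous loop: each doubly-bonded ring atom is sp² with one p-orbital electron; each sp² =N– keeps its lone pair in-plane and puts one electron into the π system; the pyrrole-type nitrogen donates its lone pair from the p orbital. The ring is fully conjugated.
Tallying contributions gives 4 × 2 = 8 from the double-bond units + 2 from the NH atom = 10.
10 = 4(2) + 2, which satisfies Hückel's 4n+2 rule.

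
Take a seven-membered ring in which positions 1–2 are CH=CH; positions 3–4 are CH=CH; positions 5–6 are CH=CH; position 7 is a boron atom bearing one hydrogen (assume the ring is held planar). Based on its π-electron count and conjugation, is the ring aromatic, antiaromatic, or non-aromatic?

Every ring atom contributes a p orbital perpendicular to the ring (the double-bond atoms are sp², each contributing one p electron; the boron has an empty p orbital), so the π system is cyclic and fully conjugated.
Adding the contributions, 3 × 2 = 6 from the double-bond units + 0 from the BH atom = 6.
That gives a 4n+2 count (6, n = 1).

Aromatic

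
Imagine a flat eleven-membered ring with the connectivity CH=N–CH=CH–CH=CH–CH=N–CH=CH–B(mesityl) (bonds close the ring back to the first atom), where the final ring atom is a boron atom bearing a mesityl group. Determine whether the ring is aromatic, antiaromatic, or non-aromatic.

Aromatic

Check conjugation: every atom in a ring double bond is sp² and brings one electron to the p orbital; each =N– nitrogen is pyridine-type (lone pair in the sp² plane, one electron in the p orbital); the boron has an empty p orbital — every position has a p orbital, so the cyclic π system is continuous.
Counting π electrons: 5 × 2 = 10 from the double-bond units + 0 from the B(mesityl) atom = 10.
With 10 π electrons (n = 2), the Hückel 4n+2 condition holds.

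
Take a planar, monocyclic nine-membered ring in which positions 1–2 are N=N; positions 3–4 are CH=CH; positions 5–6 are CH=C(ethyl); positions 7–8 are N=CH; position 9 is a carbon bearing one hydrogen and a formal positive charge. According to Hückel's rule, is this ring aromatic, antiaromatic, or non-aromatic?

All ring atoms are sp² and supply a p orbital to the ring (each doubly-bonded ring atom is sp² with one p-orbital electron; the doubly-bonded nitrogens are pyridine-type — their lone pairs lie in the ring plane, leaving one electron in the p orbital; the carbocation has an empty p orbital); the conjugation is uninterrupted.
Adding the contributions, 4 × 2 = 8 from the double-bond units + 0 from the CH(+) atom = 8.
With 8 = 4·2 π electrons, Hückel's rule classifies the planar ring as antiaromatic.

Antiaromatic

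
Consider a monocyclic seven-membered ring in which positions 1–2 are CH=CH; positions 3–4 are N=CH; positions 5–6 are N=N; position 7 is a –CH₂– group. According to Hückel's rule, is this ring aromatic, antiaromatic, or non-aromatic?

Non-aromatic

Because the tetrahedral CH₂ carbon is sp³ and has no p orbital in the ring π system at the CH2 position, the π system cannot extend all the way around the ring.
Broken conjugation rules out both aromaticity and antiaromaticity.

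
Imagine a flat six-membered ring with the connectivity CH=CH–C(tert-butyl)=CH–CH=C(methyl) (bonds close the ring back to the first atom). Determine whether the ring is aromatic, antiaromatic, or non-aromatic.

All ring atoms are sp² and supply a p orbital to the ring (every atom in a ring double bond is sp² and brings one electron to the p orbital); the conjugation is uninterrupted.
Counting π electrons: 3 × 2 = 6 from the 3 double-bond units.
Since 6 = 4·1 + 2, the ring meets the 4n+2 criterion.

Aromatic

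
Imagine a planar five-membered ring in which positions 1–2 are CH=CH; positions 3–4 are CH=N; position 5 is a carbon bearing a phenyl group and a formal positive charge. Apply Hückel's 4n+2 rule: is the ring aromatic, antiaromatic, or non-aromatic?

Antiaromatic

The p orbitals form a continuous loop: every atom in a ring double bond is sp² and brings one electron to the p orbital; each sp² =N– keeps its lone pair in-plane and puts one electron into the π system; the carbocation has an empty p orbital. The ring is fully conjugated.
Tallying contributions gives 2 × 2 = 4 from the double-bond units + 0 from the C(phenyl)(+) atom = 4.
4 = 4(1); a planar, fully conjugated 4n system is antiaromatic.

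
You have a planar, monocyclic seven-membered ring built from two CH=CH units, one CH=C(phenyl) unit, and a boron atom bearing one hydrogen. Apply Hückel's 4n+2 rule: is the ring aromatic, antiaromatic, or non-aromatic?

Aromatic

The p orbitals form a continuous loop: each doubly-bonded ring atom is sp² with one p-orbital electron; the boron has an empty p orbital. The ring is fully conjugated.
Adding the contributions, 3 × 2 = 6 from the double-bond units + 0 from the BH atom = 6.
Since 6 = 4·1 + 2, the ring meets the 4n+2 criterion.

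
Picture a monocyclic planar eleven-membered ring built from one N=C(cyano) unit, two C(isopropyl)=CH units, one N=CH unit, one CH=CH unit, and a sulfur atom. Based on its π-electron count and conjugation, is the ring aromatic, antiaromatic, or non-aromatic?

Every ring atom contributes a p orbital perpendicular to the ring (each doubly-bonded ring atom is sp² with one p-orbital electron; each =N– nitrogen is pyridine-type (lone pair in the sp² plane, one electron in the p orbital); the sulfur donates one lone pair from its p orbital), so the π system is cyclic and fully conjugated.
π-electron count: 5 × 2 = 10 from the double-bond units + 2 from the S atom = 12.
A 4n π count (12, n = 3) in a planar conjugated ring means antiaromatic.

Antiaromatic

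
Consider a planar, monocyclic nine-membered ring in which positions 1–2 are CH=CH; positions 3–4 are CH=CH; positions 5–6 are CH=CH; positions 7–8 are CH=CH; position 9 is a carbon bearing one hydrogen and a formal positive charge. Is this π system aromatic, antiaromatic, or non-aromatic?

Check conjugation: each doubly-bonded ring atom is sp² with one p-orbital electron; the carbocation has an empty p orbital — every position has a p orbital, so the cyclic π system is continuous.
Adding the contributions, 4 × 2 = 8 from the double-bond units + 0 from the CH(+) atom = 8.
A 4n π count (8, n = 2) in a planar conjugated ring means antiaromatic.

Antiaromatic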